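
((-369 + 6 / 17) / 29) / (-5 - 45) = 6267 / 24650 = 0.25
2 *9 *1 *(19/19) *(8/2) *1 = 72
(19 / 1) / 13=19 / 13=1.46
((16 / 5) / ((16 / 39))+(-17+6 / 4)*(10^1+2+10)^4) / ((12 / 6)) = -18154801 / 10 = -1815480.10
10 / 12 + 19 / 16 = 97 / 48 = 2.02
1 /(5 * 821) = 0.00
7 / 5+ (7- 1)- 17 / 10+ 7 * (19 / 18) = 589 / 45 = 13.09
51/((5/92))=4692/5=938.40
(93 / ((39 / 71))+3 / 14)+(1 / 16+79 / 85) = 21102799 / 123760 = 170.51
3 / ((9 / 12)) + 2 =6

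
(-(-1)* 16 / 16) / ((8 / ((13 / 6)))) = 13 / 48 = 0.27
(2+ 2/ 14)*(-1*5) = -75/ 7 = -10.71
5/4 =1.25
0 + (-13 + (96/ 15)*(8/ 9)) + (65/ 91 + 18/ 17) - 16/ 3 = -58216/ 5355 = -10.87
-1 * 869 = -869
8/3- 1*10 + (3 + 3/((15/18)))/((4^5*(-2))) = -225379/30720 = -7.34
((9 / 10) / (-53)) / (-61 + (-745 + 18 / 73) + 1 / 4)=1314 / 62329855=0.00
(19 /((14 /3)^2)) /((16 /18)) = 1539 /1568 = 0.98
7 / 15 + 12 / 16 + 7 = 493 / 60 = 8.22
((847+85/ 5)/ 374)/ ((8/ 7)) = 378/ 187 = 2.02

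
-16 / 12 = -4 / 3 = -1.33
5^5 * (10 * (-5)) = -156250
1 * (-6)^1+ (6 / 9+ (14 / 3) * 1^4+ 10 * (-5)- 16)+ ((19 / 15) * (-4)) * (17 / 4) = -441 / 5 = -88.20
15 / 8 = 1.88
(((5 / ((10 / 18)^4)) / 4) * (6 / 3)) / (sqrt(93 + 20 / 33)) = 6561 * sqrt(101937) / 772250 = 2.71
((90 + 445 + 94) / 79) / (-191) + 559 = 8434122 / 15089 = 558.96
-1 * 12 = -12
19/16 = 1.19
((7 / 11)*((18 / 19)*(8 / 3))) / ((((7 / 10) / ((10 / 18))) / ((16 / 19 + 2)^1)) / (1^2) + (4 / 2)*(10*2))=100800 / 2535797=0.04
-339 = -339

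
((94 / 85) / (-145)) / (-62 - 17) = 94 / 973675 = 0.00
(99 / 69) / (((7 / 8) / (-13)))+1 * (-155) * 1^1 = -28387 / 161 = -176.32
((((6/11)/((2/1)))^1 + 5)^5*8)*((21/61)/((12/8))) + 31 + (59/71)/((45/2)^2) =10612970390570371/1412461559025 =7513.81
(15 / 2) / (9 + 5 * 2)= 15 / 38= 0.39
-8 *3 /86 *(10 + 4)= -168 /43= -3.91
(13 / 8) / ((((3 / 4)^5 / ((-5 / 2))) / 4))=-16640 / 243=-68.48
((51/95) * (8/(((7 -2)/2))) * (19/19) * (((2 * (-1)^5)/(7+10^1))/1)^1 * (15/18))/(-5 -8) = 16/1235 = 0.01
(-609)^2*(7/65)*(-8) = -20769336/65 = -319528.25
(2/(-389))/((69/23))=-2/1167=-0.00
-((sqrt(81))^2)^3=-531441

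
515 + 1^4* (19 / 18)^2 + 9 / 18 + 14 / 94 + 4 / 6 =7879421 / 15228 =517.43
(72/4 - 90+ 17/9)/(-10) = 631/90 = 7.01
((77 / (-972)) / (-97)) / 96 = 77 / 9051264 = 0.00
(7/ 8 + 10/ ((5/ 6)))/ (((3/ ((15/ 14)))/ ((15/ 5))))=1545/ 112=13.79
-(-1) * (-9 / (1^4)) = -9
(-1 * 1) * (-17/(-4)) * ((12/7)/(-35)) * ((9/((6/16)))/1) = 1224/245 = 5.00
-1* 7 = -7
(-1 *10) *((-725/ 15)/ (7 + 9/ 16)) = 23200/ 363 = 63.91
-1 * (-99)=99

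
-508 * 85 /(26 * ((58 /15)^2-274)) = 2428875 /378859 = 6.41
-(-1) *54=54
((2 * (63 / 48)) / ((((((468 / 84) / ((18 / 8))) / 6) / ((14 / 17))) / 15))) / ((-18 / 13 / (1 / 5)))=-3087 / 272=-11.35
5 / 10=1 / 2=0.50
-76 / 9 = -8.44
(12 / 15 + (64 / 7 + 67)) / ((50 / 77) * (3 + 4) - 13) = -29623 / 3255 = -9.10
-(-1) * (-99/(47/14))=-1386/47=-29.49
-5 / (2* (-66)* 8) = 5 / 1056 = 0.00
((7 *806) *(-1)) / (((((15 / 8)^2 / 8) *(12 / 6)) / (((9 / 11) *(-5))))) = 26260.95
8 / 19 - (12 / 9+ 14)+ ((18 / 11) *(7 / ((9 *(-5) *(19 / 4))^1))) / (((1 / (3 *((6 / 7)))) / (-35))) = -10.09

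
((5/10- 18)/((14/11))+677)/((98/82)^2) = 637099/1372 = 464.36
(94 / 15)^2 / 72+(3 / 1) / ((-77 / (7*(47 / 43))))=473807 / 1915650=0.25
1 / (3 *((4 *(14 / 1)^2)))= 0.00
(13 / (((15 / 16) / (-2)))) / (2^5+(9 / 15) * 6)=-0.78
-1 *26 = -26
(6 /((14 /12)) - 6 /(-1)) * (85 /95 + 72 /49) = 171678 /6517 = 26.34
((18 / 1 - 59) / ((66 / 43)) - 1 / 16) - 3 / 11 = -14281 / 528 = -27.05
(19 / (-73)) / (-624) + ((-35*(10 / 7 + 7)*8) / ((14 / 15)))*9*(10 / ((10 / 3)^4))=-2938854943 / 1594320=-1843.33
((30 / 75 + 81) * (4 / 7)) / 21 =1628 / 735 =2.21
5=5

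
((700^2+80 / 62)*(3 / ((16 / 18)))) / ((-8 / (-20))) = 256331925 / 62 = 4134385.89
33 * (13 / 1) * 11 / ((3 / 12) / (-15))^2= 16988400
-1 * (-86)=86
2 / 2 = 1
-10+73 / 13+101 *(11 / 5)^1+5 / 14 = 198537 / 910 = 218.17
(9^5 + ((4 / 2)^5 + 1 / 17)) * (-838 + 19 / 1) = -822585582 / 17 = -48387387.18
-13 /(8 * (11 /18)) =-117 /44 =-2.66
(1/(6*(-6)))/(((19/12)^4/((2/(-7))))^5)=3407786659953311219712/631774683900974919355727586007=0.00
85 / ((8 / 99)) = 8415 / 8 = 1051.88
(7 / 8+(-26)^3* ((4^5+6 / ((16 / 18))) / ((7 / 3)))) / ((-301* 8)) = 62113577 / 19264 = 3224.33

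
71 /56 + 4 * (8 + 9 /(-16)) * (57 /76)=2641 /112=23.58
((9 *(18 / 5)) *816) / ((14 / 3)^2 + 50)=34992 / 95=368.34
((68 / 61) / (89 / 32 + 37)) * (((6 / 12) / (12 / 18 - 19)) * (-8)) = 26112 / 4270915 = 0.01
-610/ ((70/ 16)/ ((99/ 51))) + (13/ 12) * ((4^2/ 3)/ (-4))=-272.10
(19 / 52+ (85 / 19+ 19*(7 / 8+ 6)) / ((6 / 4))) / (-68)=-44673 / 33592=-1.33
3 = 3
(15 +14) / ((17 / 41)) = 1189 / 17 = 69.94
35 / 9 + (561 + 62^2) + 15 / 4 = 158855 / 36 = 4412.64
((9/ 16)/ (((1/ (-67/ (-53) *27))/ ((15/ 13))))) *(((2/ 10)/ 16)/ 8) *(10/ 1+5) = 732645/ 1411072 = 0.52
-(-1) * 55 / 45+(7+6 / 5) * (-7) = -2528 / 45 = -56.18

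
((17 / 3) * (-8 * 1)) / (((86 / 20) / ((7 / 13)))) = -9520 / 1677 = -5.68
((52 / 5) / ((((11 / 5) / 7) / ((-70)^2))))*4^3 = 10377309.09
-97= -97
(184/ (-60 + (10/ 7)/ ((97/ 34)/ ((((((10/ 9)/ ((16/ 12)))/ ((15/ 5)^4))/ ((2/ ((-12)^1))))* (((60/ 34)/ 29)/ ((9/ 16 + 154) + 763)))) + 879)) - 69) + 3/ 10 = -16783521761001/ 233862356510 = -71.77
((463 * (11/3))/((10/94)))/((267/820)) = 39256844/801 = 49009.79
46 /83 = 0.55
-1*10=-10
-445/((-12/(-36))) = -1335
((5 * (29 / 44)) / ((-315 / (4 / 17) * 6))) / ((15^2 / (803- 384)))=-12151 / 15904350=-0.00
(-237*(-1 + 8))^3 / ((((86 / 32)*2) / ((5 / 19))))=-182641367160 / 817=-223551244.99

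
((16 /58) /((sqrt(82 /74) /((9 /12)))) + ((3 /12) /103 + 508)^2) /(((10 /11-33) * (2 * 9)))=-481857576299 /1078553376-11 * sqrt(1517) /1259151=-446.76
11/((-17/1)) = -11/17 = -0.65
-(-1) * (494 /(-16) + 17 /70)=-8577 /280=-30.63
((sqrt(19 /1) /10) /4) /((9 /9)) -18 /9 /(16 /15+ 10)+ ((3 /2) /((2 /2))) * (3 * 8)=sqrt(19) /40+ 2973 /83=35.93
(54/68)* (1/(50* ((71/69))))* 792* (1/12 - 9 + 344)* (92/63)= 1263502746/211225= 5981.79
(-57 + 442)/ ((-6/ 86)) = -16555/ 3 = -5518.33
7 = 7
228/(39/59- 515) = -0.44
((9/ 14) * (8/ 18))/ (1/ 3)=6/ 7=0.86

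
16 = 16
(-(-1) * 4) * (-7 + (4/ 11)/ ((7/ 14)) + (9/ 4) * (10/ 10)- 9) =-52.09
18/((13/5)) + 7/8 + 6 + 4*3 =25.80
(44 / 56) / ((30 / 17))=187 / 420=0.45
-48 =-48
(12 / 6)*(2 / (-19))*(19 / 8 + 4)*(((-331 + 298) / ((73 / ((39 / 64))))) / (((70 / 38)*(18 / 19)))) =138567 / 654080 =0.21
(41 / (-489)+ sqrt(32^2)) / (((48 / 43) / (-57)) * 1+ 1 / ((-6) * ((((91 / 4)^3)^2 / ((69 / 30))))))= -36204274176826878395 / 22215048276287312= -1629.72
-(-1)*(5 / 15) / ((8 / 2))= 1 / 12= 0.08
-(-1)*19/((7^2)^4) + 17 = 98001636/5764801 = 17.00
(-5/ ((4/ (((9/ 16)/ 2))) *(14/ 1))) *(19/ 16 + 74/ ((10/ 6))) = -4689/ 4096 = -1.14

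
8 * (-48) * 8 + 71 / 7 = -21433 / 7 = -3061.86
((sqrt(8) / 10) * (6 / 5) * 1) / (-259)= -6 * sqrt(2) / 6475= -0.00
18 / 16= 9 / 8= 1.12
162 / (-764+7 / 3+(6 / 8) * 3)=-0.21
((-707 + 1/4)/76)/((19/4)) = -2827/1444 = -1.96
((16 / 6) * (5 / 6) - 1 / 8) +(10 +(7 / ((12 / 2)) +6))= 1387 / 72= 19.26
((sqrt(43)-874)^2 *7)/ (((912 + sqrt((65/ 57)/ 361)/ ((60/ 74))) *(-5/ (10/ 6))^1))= -860152504311360/ 440094759149-2457688 *sqrt(159315)/ 440094759149 + 1074070114 *sqrt(3705)/ 440094759149 + 1968201573120 *sqrt(43)/ 440094759149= -1925.00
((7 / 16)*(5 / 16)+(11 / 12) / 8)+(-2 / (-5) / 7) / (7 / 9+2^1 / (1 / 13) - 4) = 1398599 / 5510400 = 0.25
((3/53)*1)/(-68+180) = 0.00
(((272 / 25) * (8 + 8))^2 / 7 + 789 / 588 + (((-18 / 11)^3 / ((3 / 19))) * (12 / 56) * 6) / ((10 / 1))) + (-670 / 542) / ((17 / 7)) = 3249807242922479 / 751159832500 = 4326.39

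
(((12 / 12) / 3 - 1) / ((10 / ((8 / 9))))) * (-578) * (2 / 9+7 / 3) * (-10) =-875.33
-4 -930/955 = -950/191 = -4.97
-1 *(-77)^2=-5929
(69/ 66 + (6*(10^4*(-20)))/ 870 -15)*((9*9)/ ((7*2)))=-72001143/ 8932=-8061.03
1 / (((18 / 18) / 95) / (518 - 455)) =5985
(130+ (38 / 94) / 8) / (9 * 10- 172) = -48899 / 30832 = -1.59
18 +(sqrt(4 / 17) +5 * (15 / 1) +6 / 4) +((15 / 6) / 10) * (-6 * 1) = 2 * sqrt(17) / 17 +93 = 93.49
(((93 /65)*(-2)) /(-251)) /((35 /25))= 186 /22841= 0.01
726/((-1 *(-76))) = 363/38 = 9.55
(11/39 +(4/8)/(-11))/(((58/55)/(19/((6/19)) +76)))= 28595/936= 30.55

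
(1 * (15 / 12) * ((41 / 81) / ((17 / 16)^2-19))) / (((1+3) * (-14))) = 328 / 518805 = 0.00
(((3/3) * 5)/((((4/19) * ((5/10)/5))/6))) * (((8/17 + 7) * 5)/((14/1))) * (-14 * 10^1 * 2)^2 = 5067300000/17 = 298076470.59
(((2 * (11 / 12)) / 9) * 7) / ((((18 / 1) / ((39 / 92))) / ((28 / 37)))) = 0.03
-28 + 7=-21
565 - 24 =541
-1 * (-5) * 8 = 40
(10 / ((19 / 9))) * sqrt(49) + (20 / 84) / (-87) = 1150915 / 34713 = 33.16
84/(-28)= -3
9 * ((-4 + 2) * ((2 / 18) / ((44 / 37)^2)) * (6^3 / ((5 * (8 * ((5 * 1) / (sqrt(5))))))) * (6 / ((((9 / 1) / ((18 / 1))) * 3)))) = -36963 * sqrt(5) / 6050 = -13.66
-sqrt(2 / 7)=-sqrt(14) / 7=-0.53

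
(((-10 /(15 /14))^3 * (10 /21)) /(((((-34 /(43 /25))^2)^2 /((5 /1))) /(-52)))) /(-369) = -69688839584 /39005612015625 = -0.00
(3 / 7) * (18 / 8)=0.96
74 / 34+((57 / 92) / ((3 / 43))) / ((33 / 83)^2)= 99388277 / 1703196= 58.35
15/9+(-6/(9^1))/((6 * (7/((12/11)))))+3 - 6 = -1.35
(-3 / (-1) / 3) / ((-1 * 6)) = -1 / 6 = -0.17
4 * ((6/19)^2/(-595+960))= 0.00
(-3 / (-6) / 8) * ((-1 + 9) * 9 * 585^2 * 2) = 3080025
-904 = -904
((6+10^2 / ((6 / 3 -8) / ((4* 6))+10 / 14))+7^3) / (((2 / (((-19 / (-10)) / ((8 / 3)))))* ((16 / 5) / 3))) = 1254627 / 6656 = 188.50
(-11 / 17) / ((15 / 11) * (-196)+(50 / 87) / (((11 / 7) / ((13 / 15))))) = 31581 / 13029310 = 0.00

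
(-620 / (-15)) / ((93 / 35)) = 140 / 9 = 15.56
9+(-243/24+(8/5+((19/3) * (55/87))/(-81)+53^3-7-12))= 125880638999/845640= 148858.43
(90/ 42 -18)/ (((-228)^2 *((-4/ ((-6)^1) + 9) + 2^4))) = -37/ 3113264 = -0.00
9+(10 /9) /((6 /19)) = 338 /27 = 12.52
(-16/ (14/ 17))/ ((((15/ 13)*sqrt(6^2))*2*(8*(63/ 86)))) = -9503/ 39690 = -0.24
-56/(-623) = 8/89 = 0.09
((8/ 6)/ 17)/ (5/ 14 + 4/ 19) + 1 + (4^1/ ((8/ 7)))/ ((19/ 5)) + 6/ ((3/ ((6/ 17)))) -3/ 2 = 185108/ 146319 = 1.27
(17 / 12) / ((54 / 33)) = 187 / 216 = 0.87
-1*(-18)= 18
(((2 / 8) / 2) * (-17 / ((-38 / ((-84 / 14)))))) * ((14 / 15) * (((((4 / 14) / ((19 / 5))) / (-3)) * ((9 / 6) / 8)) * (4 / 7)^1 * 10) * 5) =425 / 10108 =0.04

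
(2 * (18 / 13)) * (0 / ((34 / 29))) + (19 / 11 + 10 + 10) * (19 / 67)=4541 / 737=6.16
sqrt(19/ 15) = sqrt(285)/ 15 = 1.13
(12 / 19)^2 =144 / 361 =0.40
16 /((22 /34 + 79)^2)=1156 /458329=0.00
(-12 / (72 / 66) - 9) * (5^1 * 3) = -300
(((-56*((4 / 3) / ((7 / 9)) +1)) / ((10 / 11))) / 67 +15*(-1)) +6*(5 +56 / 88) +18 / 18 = 63834 / 3685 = 17.32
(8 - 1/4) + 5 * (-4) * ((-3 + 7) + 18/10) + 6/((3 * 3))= -1291/12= -107.58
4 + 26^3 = 17580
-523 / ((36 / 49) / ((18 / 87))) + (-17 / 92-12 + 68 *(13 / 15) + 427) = 4355069 / 13340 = 326.47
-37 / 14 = -2.64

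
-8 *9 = -72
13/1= 13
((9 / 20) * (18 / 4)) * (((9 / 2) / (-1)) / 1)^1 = -729 / 80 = -9.11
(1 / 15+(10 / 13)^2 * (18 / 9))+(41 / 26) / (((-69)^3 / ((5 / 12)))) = 8328346843 / 6662162520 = 1.25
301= 301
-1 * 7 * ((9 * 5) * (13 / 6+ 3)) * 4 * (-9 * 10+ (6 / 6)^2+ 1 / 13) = 7525560 / 13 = 578889.23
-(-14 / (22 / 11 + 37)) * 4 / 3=56 / 117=0.48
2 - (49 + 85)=-132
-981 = -981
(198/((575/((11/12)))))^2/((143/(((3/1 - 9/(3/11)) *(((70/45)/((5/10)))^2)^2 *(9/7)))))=-58436224/23209875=-2.52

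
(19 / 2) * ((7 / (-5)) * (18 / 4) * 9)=-10773 / 20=-538.65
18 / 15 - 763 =-3809 / 5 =-761.80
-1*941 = -941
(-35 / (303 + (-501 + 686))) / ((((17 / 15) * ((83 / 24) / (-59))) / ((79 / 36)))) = 2.37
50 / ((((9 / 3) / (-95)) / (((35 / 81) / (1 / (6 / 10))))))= -33250 / 81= -410.49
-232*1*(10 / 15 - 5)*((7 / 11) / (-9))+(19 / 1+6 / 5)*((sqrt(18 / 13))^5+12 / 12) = -5.31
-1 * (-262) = 262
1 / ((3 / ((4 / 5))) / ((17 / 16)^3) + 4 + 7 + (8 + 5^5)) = 4913 / 15461832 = 0.00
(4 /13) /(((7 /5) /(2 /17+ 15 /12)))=465 /1547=0.30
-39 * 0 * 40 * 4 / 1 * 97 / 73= 0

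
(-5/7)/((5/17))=-17/7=-2.43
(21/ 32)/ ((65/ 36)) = 189/ 520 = 0.36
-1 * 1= -1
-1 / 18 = -0.06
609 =609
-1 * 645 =-645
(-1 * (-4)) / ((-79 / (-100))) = 400 / 79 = 5.06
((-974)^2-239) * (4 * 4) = 15174992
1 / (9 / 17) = 1.89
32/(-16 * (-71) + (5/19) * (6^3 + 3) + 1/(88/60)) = 13376/499223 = 0.03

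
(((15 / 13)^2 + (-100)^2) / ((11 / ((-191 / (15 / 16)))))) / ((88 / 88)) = -1033065520 / 5577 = -185236.78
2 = 2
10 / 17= 0.59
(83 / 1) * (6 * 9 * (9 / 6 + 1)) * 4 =44820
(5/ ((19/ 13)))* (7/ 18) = 455/ 342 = 1.33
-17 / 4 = -4.25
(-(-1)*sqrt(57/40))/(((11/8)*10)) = sqrt(570)/275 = 0.09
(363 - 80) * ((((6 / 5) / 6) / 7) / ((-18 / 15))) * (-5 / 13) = 1415 / 546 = 2.59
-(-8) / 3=8 / 3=2.67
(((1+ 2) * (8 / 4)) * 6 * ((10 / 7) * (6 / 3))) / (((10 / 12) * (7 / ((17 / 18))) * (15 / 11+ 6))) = 2992 / 1323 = 2.26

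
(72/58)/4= 0.31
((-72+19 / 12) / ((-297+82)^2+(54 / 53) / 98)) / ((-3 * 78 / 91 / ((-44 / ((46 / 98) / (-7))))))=57958015115 / 149097569184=0.39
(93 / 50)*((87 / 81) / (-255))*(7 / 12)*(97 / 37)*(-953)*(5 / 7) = 83104459 / 10189800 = 8.16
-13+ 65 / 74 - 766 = -57581 / 74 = -778.12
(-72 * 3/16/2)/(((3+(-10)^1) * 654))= 0.00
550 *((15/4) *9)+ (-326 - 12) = 36449/2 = 18224.50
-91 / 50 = -1.82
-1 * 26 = -26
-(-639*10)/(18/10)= 3550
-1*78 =-78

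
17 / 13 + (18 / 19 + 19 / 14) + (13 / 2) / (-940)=11719063 / 3250520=3.61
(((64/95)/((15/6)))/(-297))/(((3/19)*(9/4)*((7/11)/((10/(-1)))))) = 1024/25515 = 0.04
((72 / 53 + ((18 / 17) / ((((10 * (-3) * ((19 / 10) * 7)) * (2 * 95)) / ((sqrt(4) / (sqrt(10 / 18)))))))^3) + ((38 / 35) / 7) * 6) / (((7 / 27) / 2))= 1605096 / 90895 - 314928 * sqrt(5) / 1734245401439228125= 17.66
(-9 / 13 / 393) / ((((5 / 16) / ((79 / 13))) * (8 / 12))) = -5688 / 110695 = -0.05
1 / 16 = 0.06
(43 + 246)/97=289/97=2.98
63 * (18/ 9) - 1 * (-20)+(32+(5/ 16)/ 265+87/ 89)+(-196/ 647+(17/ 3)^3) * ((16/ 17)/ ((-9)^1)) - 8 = 30657468507197/ 201718316304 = 151.98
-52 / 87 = -0.60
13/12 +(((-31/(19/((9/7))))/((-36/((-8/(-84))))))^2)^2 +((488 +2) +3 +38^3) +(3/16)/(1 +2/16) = 53907455722713697381/973651921932816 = 55366.25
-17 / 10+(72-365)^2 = 85847.30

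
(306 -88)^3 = 10360232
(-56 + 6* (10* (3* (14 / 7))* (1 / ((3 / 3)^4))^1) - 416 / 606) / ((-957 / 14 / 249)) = -1104.86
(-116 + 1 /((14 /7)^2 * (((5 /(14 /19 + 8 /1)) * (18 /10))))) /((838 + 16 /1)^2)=-649 /4088952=-0.00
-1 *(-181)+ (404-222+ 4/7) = 2545/7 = 363.57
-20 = -20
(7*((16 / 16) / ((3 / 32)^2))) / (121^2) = 7168 / 131769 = 0.05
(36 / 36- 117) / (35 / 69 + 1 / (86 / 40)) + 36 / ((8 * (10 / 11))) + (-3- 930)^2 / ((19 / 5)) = 10040428713 / 43852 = 228961.71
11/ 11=1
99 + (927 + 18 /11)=11304 /11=1027.64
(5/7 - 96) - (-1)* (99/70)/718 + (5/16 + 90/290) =-551888191/5830160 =-94.66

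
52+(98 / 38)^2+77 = 48970 / 361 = 135.65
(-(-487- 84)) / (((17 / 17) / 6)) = 3426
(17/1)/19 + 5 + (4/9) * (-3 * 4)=32/57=0.56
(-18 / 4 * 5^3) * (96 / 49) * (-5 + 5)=0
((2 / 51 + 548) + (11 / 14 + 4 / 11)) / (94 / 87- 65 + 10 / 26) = -1626124279 / 188124244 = -8.64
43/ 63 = 0.68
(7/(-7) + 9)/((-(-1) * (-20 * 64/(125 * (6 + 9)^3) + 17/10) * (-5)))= -270000/286363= -0.94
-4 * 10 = -40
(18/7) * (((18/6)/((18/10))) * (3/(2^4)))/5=9/56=0.16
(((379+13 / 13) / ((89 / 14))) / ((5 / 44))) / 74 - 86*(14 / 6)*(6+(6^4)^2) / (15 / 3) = -1109886262324 / 16465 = -67408822.49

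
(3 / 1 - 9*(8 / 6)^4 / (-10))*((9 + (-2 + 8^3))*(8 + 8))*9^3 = 35380022.40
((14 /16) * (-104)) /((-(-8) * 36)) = -91 /288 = -0.32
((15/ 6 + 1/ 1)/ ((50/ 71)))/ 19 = 0.26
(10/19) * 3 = 30/19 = 1.58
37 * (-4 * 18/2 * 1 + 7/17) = -22385/17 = -1316.76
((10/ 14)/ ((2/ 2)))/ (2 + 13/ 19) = 95/ 357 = 0.27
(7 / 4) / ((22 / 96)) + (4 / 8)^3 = 683 / 88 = 7.76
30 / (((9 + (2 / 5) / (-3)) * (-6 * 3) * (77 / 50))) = -1250 / 10241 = -0.12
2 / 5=0.40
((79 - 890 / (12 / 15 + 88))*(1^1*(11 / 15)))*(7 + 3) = 168443 / 333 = 505.83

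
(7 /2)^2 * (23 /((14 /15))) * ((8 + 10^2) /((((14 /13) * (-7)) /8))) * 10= -2421900 /7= -345985.71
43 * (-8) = -344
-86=-86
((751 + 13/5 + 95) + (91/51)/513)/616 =1.38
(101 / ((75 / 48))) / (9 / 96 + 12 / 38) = 982528 / 6225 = 157.84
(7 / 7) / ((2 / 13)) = 13 / 2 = 6.50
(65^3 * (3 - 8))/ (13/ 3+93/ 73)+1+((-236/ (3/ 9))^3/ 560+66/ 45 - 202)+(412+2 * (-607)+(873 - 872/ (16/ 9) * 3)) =-113495871161/ 128940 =-880222.36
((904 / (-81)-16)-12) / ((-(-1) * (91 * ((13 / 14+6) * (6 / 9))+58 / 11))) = -34892 / 379215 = -0.09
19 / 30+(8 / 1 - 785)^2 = 18111889 / 30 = 603729.63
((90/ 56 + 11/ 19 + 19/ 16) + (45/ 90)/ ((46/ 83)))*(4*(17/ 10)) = 3557641/ 122360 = 29.08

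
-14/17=-0.82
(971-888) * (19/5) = 1577/5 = 315.40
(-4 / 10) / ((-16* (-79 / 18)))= -9 / 1580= -0.01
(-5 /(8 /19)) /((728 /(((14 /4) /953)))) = -95 /1585792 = -0.00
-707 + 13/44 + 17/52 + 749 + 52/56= 87189/2002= 43.55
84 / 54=14 / 9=1.56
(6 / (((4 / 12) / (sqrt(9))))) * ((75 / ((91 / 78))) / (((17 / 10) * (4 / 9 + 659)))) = 437400 / 141253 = 3.10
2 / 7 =0.29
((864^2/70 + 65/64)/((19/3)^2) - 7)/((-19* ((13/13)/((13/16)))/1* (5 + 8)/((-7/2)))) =209350843/70236160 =2.98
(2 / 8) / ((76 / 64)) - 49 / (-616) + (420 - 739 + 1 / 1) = -317.71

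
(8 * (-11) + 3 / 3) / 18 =-29 / 6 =-4.83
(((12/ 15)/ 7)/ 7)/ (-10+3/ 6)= -8/ 4655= -0.00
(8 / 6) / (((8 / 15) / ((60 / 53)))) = 150 / 53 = 2.83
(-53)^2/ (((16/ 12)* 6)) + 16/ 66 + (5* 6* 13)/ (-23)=2030543/ 6072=334.41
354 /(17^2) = 354 /289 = 1.22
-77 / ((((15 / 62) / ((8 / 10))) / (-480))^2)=-4849467392 / 25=-193978695.68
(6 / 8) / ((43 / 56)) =0.98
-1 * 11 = -11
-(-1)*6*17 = 102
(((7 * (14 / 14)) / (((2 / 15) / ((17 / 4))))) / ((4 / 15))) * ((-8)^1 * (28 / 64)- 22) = -1365525 / 64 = -21336.33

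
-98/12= -49/6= -8.17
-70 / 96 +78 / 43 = 2239 / 2064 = 1.08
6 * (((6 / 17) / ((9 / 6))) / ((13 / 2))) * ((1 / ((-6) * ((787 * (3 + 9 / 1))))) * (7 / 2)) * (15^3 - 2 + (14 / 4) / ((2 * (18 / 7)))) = -130795 / 2889864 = -0.05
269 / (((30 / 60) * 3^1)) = 538 / 3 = 179.33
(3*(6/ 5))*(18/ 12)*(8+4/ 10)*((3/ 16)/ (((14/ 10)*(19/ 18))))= 5.76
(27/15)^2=81/25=3.24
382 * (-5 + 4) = -382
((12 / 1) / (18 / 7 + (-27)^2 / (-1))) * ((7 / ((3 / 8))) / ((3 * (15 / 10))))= -3136 / 45765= -0.07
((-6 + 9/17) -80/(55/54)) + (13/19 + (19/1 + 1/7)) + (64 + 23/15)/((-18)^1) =-455488073/6715170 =-67.83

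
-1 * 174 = -174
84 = 84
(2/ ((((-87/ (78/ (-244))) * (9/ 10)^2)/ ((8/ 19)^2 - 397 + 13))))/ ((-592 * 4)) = 2814500/ 1913911173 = 0.00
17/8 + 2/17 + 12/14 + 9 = 11519/952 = 12.10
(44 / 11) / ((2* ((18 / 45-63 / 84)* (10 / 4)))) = -16 / 7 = -2.29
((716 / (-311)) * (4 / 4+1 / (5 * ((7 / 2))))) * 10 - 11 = -76931 / 2177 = -35.34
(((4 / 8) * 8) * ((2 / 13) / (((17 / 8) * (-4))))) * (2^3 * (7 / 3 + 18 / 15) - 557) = 126896 / 3315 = 38.28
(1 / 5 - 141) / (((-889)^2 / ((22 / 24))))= -1936 / 11854815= -0.00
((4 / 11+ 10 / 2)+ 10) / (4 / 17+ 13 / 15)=13.94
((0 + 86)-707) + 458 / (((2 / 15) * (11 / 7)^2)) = 93174 / 121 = 770.03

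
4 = 4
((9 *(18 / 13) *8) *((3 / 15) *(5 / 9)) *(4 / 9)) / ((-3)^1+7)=16 / 13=1.23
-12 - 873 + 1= -884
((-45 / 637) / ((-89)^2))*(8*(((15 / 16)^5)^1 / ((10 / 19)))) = -129853125 / 1322693951488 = -0.00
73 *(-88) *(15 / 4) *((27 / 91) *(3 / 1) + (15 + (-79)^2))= -13716291930 / 91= -150728482.75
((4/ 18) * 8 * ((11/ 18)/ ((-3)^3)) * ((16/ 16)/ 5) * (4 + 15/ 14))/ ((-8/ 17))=13277/ 153090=0.09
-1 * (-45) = 45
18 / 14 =9 / 7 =1.29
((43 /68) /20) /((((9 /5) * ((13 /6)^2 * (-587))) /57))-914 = -6165667307 /6745804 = -914.00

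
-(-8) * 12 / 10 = 48 / 5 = 9.60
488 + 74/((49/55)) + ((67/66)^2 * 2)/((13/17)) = 796021685/1387386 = 573.76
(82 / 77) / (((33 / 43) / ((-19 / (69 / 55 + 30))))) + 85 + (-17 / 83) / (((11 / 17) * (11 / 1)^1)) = 84.13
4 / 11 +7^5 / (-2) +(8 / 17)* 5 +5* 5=-3132543 / 374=-8375.78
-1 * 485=-485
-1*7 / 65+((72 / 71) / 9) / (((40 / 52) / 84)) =56287 / 4615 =12.20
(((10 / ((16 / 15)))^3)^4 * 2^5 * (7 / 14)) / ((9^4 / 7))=33795833587646484375 / 4294967296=7868705687.03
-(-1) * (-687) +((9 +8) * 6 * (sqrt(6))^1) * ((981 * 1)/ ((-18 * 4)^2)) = -639.72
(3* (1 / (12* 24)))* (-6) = -1 / 16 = -0.06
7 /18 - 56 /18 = -49 /18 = -2.72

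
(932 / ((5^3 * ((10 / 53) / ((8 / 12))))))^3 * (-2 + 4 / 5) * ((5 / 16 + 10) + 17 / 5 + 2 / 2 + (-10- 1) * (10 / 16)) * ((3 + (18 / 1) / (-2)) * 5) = 5158834.37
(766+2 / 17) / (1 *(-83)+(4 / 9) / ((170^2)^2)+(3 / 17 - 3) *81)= -2.46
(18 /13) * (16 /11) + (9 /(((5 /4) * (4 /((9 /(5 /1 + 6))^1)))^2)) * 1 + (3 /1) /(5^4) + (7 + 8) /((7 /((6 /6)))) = 30298383 /6881875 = 4.40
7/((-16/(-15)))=105/16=6.56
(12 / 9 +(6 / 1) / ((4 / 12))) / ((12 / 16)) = 232 / 9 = 25.78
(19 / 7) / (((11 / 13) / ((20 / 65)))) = 76 / 77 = 0.99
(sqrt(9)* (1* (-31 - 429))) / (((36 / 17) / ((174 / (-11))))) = 113390 / 11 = 10308.18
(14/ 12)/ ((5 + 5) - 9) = 7/ 6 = 1.17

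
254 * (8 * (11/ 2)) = 11176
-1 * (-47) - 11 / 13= 600 / 13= 46.15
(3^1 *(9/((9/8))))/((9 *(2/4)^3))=64/3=21.33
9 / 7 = 1.29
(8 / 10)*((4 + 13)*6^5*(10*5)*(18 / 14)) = 47589120 / 7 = 6798445.71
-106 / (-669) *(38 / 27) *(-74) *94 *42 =-392262752 / 6021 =-65149.10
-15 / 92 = -0.16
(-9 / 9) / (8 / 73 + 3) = -73 / 227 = -0.32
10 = 10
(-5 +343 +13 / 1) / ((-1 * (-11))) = 351 / 11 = 31.91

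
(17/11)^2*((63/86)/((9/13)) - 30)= -719321/10406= -69.13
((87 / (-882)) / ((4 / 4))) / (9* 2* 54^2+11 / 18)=-87 / 46294955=-0.00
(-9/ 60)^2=9/ 400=0.02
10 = 10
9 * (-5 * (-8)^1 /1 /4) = 90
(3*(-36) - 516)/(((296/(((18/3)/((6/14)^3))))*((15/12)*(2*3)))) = -35672/1665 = -21.42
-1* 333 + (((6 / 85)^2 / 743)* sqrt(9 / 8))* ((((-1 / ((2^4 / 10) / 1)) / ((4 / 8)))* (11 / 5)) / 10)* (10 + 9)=-333 - 5643* sqrt(2) / 214727000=-333.00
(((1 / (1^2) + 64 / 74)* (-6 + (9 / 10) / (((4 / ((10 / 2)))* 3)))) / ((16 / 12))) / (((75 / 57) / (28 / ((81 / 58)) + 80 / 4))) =-354407 / 1480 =-239.46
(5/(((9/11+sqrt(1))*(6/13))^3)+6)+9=8108207/345600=23.46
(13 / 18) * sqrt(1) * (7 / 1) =91 / 18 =5.06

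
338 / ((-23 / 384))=-129792 / 23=-5643.13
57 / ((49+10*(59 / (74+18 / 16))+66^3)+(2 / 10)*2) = 57095 / 288032509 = 0.00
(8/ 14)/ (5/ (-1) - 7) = -1/ 21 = -0.05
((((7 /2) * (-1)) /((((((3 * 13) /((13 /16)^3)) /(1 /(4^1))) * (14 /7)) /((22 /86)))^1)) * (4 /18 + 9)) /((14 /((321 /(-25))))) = 0.01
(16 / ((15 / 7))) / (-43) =-112 / 645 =-0.17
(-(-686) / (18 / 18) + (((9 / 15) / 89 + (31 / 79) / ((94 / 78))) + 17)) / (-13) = -1162105499 / 21479705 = -54.10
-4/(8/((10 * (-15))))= 75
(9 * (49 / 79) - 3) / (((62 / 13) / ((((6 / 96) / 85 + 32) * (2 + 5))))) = 11881233 / 97960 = 121.29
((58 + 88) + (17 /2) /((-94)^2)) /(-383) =-2580129 /6768376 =-0.38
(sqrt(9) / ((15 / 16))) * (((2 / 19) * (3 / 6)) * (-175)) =-560 / 19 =-29.47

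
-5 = -5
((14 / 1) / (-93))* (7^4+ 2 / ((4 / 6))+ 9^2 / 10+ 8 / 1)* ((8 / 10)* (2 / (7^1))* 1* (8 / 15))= -172096 / 3875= -44.41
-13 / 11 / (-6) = 13 / 66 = 0.20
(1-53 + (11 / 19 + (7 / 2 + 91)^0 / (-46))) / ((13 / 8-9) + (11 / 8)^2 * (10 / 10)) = 479584 / 51129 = 9.38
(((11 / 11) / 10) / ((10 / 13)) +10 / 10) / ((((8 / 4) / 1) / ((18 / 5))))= 1017 / 500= 2.03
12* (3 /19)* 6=216 /19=11.37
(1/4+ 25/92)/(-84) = -1/161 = -0.01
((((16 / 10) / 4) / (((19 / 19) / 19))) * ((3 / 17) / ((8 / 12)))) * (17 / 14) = 171 / 70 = 2.44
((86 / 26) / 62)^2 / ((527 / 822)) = 759939 / 171179086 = 0.00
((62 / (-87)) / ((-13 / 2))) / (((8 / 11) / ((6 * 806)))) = 21142 / 29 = 729.03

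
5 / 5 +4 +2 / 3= 17 / 3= 5.67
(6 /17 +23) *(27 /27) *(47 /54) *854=7967393 /459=17358.15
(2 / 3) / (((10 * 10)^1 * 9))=1 / 1350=0.00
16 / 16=1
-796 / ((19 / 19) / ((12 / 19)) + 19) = -9552 / 247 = -38.67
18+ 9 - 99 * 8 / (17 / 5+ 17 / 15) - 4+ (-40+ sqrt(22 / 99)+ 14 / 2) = -3140 / 17+ sqrt(2) / 3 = -184.23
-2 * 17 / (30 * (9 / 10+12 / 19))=-646 / 873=-0.74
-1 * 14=-14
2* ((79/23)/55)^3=986078/2024284625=0.00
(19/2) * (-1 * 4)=-38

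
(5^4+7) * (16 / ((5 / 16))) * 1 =161792 / 5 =32358.40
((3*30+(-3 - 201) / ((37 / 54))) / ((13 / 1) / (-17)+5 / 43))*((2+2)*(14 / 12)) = 4369918 / 2923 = 1495.01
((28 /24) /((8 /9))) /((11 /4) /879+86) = 18459 /1209548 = 0.02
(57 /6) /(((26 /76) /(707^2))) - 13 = 180445320 /13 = 13880409.23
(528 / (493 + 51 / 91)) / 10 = 12012 / 112285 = 0.11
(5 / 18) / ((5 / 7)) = 7 / 18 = 0.39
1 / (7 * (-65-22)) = -1 / 609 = -0.00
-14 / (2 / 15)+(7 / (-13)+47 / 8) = -10365 / 104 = -99.66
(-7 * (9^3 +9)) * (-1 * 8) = 41328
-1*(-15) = 15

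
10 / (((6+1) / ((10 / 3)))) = 100 / 21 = 4.76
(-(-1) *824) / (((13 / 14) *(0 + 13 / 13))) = 11536 / 13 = 887.38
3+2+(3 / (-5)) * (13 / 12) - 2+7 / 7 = 67 / 20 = 3.35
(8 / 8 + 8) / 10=0.90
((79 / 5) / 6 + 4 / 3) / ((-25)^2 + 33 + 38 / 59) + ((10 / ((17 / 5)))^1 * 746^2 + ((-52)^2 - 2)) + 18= 32493224351357 / 19818600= 1639531.77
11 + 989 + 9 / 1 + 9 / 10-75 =934.90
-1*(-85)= 85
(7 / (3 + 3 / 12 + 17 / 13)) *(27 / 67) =3276 / 5293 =0.62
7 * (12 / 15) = 28 / 5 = 5.60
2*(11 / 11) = 2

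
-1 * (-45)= 45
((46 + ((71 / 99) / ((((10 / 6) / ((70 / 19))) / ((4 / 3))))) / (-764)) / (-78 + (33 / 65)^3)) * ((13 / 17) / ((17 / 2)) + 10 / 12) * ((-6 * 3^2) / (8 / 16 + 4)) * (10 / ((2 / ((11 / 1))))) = 359.96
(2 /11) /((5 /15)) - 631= -630.45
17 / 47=0.36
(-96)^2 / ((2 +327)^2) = 9216 / 108241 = 0.09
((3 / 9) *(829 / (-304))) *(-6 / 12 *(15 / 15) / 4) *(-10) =-4145 / 3648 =-1.14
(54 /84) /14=0.05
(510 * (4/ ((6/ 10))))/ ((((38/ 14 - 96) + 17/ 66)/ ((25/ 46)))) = -19635000/ 988517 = -19.86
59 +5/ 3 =182/ 3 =60.67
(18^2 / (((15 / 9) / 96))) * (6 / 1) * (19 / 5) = 10637568 / 25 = 425502.72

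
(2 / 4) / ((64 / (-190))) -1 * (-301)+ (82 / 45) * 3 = 292783 / 960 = 304.98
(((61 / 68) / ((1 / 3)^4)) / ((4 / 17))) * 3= 14823 / 16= 926.44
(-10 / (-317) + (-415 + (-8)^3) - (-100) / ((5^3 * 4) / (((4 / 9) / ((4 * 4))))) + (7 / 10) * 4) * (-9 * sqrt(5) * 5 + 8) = -21093094 / 2853 + 52732735 * sqrt(5) / 1268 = 85598.79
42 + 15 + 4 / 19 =1087 / 19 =57.21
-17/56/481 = -17/26936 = -0.00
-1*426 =-426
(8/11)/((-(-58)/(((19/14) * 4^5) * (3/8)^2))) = 2.45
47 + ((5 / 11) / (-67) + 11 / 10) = 354447 / 7370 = 48.09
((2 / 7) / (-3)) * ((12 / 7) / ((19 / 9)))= -72 / 931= -0.08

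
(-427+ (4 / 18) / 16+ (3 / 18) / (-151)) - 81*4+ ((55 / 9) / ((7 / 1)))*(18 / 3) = -56754491 / 76104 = -745.75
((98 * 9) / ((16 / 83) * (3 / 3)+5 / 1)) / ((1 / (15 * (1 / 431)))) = 1098090 / 185761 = 5.91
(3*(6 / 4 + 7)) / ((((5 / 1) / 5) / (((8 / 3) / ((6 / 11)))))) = 374 / 3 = 124.67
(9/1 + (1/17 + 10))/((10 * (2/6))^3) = 0.51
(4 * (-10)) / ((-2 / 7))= 140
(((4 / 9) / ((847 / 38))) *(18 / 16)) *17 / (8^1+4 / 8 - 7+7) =38 / 847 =0.04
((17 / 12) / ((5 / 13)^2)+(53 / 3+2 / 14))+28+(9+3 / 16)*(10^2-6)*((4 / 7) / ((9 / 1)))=231461 / 2100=110.22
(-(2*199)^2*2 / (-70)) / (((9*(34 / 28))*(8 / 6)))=79202 / 255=310.60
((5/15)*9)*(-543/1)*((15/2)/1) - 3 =-24441/2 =-12220.50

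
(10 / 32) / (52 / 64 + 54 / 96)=5 / 22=0.23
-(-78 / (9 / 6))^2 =-2704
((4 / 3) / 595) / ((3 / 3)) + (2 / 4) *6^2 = 32134 / 1785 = 18.00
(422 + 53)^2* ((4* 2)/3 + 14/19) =2303750/3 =767916.67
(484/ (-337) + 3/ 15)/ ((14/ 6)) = -0.53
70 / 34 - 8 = -101 / 17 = -5.94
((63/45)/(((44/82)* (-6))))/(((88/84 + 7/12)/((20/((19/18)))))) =-144648/28633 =-5.05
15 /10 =3 /2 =1.50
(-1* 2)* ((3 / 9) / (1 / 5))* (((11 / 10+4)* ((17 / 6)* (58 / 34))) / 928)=-0.09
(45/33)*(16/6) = 40/11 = 3.64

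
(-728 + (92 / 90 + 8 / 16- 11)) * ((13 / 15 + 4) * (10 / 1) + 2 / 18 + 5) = -16062266 / 405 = -39659.92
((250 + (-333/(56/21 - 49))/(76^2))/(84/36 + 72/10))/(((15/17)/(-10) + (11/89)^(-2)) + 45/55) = 0.40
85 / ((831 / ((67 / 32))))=0.21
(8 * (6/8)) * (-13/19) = -78/19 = -4.11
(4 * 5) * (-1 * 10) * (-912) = 182400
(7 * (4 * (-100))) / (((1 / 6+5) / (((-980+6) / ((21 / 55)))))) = 42856000 / 31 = 1382451.61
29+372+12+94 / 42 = 8720 / 21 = 415.24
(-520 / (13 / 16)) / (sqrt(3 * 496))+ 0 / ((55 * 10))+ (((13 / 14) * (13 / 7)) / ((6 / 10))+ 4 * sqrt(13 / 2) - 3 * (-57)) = -160 * sqrt(93) / 93+ 2 * sqrt(26)+ 51119 / 294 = 167.48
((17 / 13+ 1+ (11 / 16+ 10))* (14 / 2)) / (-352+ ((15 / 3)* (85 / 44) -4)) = -29733 / 113204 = -0.26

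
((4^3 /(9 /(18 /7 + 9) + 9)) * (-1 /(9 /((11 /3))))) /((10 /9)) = -12 /5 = -2.40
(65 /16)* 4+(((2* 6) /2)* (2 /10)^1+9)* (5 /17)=77 /4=19.25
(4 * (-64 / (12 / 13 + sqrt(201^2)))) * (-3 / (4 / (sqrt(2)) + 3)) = 9984 / 875 - 6656 * sqrt(2) / 875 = 0.65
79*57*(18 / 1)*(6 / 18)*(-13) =-351234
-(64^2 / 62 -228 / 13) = -19556 / 403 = -48.53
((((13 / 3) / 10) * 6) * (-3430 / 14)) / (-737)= 637 / 737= 0.86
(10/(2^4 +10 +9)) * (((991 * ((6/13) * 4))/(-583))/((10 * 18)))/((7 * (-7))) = 3964/38993955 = 0.00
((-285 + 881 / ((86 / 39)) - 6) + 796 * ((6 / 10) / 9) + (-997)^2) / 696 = 1282480061 / 897840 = 1428.41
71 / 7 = 10.14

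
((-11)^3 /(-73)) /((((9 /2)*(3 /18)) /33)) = 58564 /73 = 802.25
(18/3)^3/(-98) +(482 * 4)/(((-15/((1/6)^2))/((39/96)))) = -386797/105840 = -3.65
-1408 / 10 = -704 / 5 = -140.80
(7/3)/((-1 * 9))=-7/27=-0.26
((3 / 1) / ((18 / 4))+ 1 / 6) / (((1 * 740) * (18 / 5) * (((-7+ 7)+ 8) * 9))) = 5 / 1150848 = 0.00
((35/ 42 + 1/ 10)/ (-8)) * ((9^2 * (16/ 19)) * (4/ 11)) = -3024/ 1045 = -2.89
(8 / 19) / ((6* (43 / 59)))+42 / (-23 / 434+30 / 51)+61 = 1350856979 / 9678999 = 139.57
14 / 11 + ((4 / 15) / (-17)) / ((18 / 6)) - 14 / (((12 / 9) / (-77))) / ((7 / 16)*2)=7786126 / 8415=925.27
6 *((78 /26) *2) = 36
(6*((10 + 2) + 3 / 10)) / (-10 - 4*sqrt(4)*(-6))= 369 / 190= 1.94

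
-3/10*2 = -3/5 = -0.60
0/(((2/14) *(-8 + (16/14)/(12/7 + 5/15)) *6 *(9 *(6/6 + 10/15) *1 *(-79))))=0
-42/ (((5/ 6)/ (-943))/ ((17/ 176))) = 1009953/ 220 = 4590.70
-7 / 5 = -1.40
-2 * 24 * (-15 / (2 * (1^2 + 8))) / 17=40 / 17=2.35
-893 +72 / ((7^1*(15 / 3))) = -31183 / 35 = -890.94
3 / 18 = 1 / 6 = 0.17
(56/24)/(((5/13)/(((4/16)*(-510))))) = -1547/2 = -773.50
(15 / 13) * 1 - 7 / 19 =194 / 247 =0.79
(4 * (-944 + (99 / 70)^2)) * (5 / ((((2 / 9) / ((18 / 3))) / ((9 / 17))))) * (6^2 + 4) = -8973113256 / 833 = -10772044.73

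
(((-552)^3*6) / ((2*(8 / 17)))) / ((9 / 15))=-1787088960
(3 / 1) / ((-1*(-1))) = 3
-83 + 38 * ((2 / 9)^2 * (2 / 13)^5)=-2496197975 / 30074733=-83.00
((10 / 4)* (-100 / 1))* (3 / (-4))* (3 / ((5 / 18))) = 2025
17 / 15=1.13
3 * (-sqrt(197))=-3 * sqrt(197)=-42.11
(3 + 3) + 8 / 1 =14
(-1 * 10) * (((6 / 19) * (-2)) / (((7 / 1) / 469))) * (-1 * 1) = -8040 / 19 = -423.16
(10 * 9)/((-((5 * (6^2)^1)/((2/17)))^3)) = -1/39795300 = -0.00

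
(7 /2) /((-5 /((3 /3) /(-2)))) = 7 /20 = 0.35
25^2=625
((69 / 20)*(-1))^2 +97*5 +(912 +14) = 569161 / 400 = 1422.90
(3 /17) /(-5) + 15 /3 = 4.96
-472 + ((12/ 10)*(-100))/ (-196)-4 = -23294/ 49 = -475.39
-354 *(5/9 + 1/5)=-4012/15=-267.47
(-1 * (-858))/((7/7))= 858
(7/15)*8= 56/15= 3.73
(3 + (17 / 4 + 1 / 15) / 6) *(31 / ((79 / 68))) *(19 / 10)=13407407 / 71100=188.57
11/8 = 1.38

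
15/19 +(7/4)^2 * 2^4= 946/19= 49.79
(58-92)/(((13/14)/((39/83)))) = -1428/83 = -17.20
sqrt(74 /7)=sqrt(518) /7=3.25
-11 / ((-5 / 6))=66 / 5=13.20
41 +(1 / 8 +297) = 2705 / 8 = 338.12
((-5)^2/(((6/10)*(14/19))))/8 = 2375/336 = 7.07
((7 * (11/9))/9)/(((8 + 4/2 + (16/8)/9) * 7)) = 11/828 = 0.01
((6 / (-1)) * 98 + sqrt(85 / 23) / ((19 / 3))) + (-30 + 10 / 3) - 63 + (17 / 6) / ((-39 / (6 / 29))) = -255486 / 377 + 3 * sqrt(1955) / 437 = -677.38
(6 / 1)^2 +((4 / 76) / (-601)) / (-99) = 40697317 / 1130481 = 36.00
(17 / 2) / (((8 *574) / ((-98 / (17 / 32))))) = -14 / 41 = -0.34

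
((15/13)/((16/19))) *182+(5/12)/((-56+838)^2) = 249.38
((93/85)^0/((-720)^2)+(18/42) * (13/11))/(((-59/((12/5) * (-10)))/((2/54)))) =20217677/2649477600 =0.01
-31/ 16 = -1.94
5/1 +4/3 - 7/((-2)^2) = 55/12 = 4.58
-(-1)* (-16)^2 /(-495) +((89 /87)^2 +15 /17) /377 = -1366181504 /2668034655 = -0.51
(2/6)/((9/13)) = 13/27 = 0.48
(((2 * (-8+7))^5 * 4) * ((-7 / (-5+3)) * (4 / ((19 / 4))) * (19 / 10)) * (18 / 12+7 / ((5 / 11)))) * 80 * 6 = -29073408 / 5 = -5814681.60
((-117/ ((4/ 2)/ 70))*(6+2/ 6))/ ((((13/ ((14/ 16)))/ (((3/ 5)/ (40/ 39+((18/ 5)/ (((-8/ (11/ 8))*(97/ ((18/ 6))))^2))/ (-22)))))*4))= -1967796754560/ 7707818051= -255.30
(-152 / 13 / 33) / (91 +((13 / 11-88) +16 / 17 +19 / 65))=-12920 / 197469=-0.07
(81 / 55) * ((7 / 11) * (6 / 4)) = 1701 / 1210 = 1.41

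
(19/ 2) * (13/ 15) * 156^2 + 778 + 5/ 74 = 74423453/ 370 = 201144.47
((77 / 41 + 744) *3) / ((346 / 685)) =62843955 / 14186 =4430.00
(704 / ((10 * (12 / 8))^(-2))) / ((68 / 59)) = 2336400 / 17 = 137435.29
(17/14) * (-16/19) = -136/133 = -1.02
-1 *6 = -6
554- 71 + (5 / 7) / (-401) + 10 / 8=5437139 / 11228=484.25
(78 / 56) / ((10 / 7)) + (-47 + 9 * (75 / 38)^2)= -158351 / 14440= -10.97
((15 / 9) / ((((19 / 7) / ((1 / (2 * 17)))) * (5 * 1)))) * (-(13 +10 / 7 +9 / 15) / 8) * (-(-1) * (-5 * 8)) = 263 / 969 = 0.27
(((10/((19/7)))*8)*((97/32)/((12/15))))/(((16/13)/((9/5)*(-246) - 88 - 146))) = -18669105/304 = -61411.53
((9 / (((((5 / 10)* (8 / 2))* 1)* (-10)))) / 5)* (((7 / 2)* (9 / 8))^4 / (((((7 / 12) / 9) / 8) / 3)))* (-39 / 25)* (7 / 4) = 447872434191 / 20480000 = 21868.77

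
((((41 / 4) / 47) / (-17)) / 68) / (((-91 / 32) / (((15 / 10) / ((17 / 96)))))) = 11808 / 21012901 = 0.00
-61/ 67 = -0.91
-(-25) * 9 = 225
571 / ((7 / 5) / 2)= 5710 / 7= 815.71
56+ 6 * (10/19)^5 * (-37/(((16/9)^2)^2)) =139713574181/2535525376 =55.10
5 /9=0.56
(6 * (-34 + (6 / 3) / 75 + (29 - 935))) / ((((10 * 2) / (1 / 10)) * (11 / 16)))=-281992 / 6875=-41.02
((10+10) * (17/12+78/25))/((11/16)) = 21776/165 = 131.98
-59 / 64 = -0.92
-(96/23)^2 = -9216/529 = -17.42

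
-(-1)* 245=245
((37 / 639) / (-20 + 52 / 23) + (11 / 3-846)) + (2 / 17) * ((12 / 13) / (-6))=-2854955711 / 3389256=-842.35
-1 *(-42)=42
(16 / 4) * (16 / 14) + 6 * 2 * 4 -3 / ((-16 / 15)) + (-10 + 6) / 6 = 18385 / 336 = 54.72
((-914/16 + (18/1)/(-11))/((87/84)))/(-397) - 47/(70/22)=-14.63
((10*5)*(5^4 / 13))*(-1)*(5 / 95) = -31250 / 247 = -126.52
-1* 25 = -25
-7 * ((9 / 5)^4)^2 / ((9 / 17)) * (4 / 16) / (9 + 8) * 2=-33480783 / 781250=-42.86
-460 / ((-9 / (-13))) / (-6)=2990 / 27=110.74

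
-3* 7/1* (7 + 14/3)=-245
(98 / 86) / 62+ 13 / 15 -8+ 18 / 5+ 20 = 659237 / 39990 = 16.49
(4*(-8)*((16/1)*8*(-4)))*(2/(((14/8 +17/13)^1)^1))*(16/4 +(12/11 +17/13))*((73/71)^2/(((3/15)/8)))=2899547.48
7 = 7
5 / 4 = 1.25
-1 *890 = -890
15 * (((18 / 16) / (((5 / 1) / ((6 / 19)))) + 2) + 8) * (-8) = -22962 / 19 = -1208.53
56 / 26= 28 / 13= 2.15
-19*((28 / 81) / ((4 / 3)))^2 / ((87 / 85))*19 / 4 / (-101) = 1503565 / 25622892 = 0.06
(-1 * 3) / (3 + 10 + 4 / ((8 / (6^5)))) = -3 / 3901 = -0.00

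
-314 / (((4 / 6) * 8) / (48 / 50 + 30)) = -182277 / 100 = -1822.77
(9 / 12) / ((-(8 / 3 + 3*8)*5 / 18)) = -81 / 800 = -0.10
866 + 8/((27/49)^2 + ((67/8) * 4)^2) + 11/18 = 168174279971/194058090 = 866.62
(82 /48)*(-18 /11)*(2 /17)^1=-123 /374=-0.33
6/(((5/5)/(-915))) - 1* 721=-6211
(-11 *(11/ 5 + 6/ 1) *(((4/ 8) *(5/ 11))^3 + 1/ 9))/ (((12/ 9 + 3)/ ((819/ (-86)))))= 10136553/ 416240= 24.35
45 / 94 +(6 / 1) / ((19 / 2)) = 1983 / 1786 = 1.11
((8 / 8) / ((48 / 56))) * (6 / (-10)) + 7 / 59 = -343 / 590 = -0.58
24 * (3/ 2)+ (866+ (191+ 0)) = 1093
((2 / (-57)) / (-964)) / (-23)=-1 / 631902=-0.00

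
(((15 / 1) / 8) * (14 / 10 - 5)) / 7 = -27 / 28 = -0.96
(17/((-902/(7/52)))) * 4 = -119/11726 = -0.01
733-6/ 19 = 13921/ 19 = 732.68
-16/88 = -2/11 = -0.18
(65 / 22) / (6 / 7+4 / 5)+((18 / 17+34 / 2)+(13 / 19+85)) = 43492309 / 412148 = 105.53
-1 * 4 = -4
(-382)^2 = 145924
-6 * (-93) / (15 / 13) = 2418 / 5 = 483.60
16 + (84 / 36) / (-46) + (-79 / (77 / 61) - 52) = -1048097 / 10626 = -98.64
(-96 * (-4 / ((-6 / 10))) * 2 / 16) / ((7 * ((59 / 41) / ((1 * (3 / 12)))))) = -820 / 413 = -1.99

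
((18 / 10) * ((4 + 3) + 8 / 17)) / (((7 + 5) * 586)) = 381 / 199240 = 0.00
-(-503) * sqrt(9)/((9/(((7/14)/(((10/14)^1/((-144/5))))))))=-84504/25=-3380.16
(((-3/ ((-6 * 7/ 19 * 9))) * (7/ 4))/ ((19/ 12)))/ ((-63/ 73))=-73/ 378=-0.19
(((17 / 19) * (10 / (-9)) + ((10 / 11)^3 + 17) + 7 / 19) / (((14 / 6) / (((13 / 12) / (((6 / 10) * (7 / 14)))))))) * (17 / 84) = 538383625 / 100372041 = 5.36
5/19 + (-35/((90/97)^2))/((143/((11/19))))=0.10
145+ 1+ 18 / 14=1031 / 7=147.29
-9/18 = -1/2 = -0.50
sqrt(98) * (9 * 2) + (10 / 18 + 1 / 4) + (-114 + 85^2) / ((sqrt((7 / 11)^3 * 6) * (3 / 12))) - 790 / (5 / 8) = -45475 / 36 + 126 * sqrt(2) + 156442 * sqrt(462) / 147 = 21789.78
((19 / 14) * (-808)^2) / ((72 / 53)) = 41089628 / 63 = 652216.32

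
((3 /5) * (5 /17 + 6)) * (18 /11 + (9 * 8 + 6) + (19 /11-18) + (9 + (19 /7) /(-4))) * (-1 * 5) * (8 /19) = -14174718 /24871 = -569.93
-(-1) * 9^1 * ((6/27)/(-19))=-2/19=-0.11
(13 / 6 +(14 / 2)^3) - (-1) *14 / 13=27007 / 78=346.24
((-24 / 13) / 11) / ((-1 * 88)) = 3 / 1573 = 0.00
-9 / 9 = -1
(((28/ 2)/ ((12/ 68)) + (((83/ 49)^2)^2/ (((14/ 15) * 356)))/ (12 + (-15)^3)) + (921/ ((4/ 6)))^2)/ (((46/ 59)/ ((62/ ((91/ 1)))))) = 5717033612281896529349/ 3427728676119384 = 1667878.11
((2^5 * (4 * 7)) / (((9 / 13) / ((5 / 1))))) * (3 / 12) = 14560 / 9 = 1617.78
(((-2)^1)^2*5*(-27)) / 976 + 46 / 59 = 3259 / 14396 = 0.23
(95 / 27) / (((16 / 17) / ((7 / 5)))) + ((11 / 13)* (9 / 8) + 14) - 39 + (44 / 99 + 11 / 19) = -1898359 / 106704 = -17.79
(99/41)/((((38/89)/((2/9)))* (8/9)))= 8811/6232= 1.41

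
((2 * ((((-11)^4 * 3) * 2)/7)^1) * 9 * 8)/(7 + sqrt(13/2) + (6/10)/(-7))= 30612574080/101203 - 2213719200 * sqrt(26)/101203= 190950.63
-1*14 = -14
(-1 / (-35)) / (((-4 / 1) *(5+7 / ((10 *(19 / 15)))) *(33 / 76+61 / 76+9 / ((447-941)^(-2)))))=-361 / 616354751215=-0.00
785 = 785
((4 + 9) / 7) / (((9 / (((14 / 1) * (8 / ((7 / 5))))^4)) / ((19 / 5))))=2023424000 / 63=32117841.27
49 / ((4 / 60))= 735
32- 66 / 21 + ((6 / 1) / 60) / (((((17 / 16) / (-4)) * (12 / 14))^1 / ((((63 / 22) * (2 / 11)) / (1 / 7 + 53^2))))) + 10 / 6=8102388256 / 265445565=30.52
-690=-690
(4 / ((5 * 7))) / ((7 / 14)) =8 / 35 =0.23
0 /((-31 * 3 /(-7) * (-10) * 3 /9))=0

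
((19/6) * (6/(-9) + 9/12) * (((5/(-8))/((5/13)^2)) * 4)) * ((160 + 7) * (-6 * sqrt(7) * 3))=536237 * sqrt(7)/40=35468.74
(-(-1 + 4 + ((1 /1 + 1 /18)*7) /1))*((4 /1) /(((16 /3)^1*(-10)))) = 187 /240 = 0.78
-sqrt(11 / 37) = -sqrt(407) / 37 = -0.55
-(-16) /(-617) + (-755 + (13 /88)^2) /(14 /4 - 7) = 3606888303 /16723168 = 215.68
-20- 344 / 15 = -644 / 15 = -42.93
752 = 752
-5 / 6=-0.83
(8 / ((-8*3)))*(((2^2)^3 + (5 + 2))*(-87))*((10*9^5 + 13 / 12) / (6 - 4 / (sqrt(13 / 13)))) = 14589853687 / 24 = 607910570.29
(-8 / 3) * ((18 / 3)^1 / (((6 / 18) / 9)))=-432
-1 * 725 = -725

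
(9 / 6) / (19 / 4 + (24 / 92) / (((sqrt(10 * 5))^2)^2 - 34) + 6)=56718 / 406483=0.14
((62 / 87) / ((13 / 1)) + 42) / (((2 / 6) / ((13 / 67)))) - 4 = 39792 / 1943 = 20.48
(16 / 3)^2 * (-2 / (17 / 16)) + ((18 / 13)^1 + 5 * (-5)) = -153467 / 1989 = -77.16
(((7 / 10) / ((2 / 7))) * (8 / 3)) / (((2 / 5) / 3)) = 49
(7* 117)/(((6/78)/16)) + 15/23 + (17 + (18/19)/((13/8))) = 967873306/5681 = 170370.24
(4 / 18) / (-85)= -2 / 765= -0.00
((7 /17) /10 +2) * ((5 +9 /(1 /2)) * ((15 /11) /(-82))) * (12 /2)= -71829 /15334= -4.68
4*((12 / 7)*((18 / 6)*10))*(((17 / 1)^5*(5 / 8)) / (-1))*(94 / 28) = -30029975550 / 49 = -612856643.88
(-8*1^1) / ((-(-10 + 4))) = -4 / 3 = -1.33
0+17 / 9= 17 / 9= 1.89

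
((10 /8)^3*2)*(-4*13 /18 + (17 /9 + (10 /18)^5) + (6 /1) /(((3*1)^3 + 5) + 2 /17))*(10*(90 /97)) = -27.55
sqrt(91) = 9.54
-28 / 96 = -7 / 24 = -0.29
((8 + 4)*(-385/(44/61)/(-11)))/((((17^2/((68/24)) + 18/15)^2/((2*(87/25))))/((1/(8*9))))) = 61915/11715264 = 0.01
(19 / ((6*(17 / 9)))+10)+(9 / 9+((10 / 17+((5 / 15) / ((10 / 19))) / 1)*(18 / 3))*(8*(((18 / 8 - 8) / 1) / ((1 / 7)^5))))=-5666516.81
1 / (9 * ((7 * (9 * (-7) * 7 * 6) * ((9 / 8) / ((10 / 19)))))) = -40 / 14252679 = -0.00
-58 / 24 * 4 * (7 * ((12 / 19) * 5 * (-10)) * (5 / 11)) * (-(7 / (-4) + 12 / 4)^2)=-634375 / 418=-1517.64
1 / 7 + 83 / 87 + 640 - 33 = 608.10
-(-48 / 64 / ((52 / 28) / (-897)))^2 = -2099601 / 16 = -131225.06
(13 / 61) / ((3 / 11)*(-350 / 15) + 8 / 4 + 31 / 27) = -3861 / 58255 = -0.07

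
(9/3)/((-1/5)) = -15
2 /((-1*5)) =-2 /5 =-0.40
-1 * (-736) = 736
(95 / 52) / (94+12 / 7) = 133 / 6968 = 0.02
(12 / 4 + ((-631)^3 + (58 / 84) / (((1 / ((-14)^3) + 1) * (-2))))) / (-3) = 2067450572494 / 24687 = 83746529.45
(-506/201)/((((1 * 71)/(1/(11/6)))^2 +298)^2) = -218592/25812073926307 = -0.00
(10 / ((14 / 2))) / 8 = 5 / 28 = 0.18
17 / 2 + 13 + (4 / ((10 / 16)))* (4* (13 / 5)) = 4403 / 50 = 88.06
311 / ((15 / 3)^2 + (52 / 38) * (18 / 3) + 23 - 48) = 5909 / 156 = 37.88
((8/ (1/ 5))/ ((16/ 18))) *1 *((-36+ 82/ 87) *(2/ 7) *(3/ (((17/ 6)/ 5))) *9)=-74115000/ 3451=-21476.38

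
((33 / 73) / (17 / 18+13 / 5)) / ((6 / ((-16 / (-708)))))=0.00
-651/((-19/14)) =9114/19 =479.68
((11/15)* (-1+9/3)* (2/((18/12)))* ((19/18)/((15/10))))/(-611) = -1672/742365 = -0.00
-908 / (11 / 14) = -12712 / 11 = -1155.64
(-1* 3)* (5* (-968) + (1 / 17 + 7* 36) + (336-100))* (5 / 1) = 1109745 / 17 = 65279.12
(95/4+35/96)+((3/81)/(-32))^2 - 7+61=58312225/746496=78.11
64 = 64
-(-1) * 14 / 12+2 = 19 / 6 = 3.17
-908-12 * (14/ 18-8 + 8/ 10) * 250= 55076/ 3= 18358.67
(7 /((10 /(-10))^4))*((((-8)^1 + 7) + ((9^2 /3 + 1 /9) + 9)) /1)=2212 /9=245.78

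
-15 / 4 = -3.75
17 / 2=8.50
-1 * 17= -17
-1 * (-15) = 15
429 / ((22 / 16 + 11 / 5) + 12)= 17160 / 623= 27.54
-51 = -51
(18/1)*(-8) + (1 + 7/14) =-285/2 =-142.50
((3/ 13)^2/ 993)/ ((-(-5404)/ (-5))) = -15/ 302294356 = -0.00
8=8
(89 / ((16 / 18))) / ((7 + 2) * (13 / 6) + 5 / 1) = 801 / 196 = 4.09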